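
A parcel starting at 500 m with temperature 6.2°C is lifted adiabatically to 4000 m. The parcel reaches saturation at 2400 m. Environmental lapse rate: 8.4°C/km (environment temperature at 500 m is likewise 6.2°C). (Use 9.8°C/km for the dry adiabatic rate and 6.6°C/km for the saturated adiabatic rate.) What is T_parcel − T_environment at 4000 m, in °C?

Parcel:
  500 → 2400 m (dry, 9.8°C/km): ΔT = -9.8 × 1.9 = -18.62°C → T = -12.42°C
  2400 → 4000 m (saturated, 6.6°C/km): ΔT = -6.6 × 1.6 = -10.56°C → T = -22.98°C
Environment:
  500 → 4000 m (environment, 8.4°C/km): ΔT = -8.4 × 3.5 = -29.4°C → T = -23.2°C
T_parcel − T_env = -22.98 − (-23.2) = +0.22°C

+0.22°C (parcel warmer than environment)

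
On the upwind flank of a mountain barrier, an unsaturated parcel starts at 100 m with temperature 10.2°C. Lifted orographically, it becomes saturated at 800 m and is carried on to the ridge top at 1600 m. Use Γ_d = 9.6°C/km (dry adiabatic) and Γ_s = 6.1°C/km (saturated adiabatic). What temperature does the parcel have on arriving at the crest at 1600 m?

-1.4°C

100–800 m, dry: Δz = 0.7 km ⇒ ΔT = -6.72°C; T = 3.48°C
800–1600 m, saturated: Δz = 0.8 km ⇒ ΔT = -4.88°C; T = -1.4°C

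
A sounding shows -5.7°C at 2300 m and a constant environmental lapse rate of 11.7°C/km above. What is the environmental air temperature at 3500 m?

-19.74°C

Environmental to 3500 m: -11.7 × 1.2 km = -14.04°C, so T = -19.74°C.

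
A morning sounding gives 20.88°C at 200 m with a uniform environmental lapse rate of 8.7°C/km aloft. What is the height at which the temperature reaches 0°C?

2600 m

Height above start = (20.88 − 0) / 8.7 = 2.4 km
Altitude = 200 m + 2400 m = 2600 m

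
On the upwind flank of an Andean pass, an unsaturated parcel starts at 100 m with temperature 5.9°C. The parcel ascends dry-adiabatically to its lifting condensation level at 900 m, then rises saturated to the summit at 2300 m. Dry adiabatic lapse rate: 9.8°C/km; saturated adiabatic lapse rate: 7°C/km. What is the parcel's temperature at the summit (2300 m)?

From 100 m to 900 m (dry): cools by 9.8 × 0.8 = 7.84°C, giving -1.94°C.
From 900 m to 2300 m (saturated): cools by 7 × 1.4 = 9.8°C, giving -11.74°C.

-11.74°C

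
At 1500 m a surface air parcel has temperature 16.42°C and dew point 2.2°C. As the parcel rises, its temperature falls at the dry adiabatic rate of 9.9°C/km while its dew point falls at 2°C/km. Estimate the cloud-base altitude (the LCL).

3300 m

T and T_d converge at 9.9 − 2 = 7.9°C per km
Height above start = (16.42 − 2.2) / 7.9 = 1.8 km
LCL altitude = 1500 m + 1800 m = 3300 m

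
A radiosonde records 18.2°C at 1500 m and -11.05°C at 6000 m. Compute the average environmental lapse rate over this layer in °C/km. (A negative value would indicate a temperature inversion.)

6.5°C/km

Γ = −ΔT/Δz = (18.2 − (-11.05)) / (6000 − 1500) m
  = 29.25°C / 4.5 km = 6.5°C/km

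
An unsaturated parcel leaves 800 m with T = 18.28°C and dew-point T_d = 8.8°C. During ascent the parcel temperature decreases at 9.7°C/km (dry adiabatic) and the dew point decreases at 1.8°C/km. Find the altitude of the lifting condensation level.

T and T_d converge at 9.7 − 1.8 = 7.9°C per km
Height above start = (18.28 − 8.8) / 7.9 = 1.2 km
LCL altitude = 800 m + 1200 m = 2000 m

2000 m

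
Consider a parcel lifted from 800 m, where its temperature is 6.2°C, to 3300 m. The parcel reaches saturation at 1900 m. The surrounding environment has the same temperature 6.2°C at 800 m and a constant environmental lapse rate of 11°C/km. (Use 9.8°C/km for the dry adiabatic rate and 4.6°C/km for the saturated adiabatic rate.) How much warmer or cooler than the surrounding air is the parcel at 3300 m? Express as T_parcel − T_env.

Parcel:
  800–1900 m, dry: Δz = 1.1 km ⇒ ΔT = -10.78°C; T = -4.58°C
  1900–3300 m, saturated: Δz = 1.4 km ⇒ ΔT = -6.44°C; T = -11.02°C
Environment:
  800–3300 m, environment: Δz = 2.5 km ⇒ ΔT = -27.5°C; T = -21.3°C
T_parcel − T_env = -11.02 − (-21.3) = +10.28°C

+10.28°C (parcel warmer than environment)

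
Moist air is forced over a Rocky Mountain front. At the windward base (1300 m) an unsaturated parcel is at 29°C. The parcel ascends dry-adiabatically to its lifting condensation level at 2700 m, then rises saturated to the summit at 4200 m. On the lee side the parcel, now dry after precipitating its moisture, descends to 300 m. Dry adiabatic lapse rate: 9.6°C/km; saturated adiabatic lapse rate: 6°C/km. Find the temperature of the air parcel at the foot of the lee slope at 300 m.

44°C

From 1300 m to 2700 m (dry): cools by 9.6 × 1.4 = 13.44°C, giving 15.56°C.
From 2700 m to 4200 m (saturated): cools by 6 × 1.5 = 9°C, giving 6.56°C.
From 4200 m to 300 m (dry descent): warms by 9.6 × 3.9 = 37.44°C, giving 44°C.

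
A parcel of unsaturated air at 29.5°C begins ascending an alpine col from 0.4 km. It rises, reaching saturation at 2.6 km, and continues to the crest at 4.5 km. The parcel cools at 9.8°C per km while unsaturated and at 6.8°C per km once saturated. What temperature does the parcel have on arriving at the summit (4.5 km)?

-4.98°C

400–2600 m, dry: Δz = 2.2 km ⇒ ΔT = -21.56°C; T = 7.94°C
2600–4500 m, saturated: Δz = 1.9 km ⇒ ΔT = -12.92°C; T = -4.98°C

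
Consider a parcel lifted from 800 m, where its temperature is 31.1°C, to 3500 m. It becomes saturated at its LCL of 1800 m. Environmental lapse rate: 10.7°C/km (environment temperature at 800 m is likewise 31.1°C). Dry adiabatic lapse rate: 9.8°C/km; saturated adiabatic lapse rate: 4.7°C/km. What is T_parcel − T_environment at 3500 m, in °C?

Parcel:
  800 → 1800 m (dry, 9.8°C/km): ΔT = -9.8 × 1 = -9.8°C → T = 21.3°C
  1800 → 3500 m (saturated, 4.7°C/km): ΔT = -4.7 × 1.7 = -7.99°C → T = 13.31°C
Environment:
  800 → 3500 m (environment, 10.7°C/km): ΔT = -10.7 × 2.7 = -28.89°C → T = 2.21°C
T_parcel − T_env = 13.31 − 2.21 = +11.1°C

+11.1°C (parcel warmer than environment)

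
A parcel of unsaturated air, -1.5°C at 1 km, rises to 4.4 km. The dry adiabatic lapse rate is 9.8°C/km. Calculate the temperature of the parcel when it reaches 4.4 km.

-34.82°C

From 1000 m to 4400 m (dry adiabatic): cools by 9.8 × 3.4 = 33.32°C, giving -34.82°C.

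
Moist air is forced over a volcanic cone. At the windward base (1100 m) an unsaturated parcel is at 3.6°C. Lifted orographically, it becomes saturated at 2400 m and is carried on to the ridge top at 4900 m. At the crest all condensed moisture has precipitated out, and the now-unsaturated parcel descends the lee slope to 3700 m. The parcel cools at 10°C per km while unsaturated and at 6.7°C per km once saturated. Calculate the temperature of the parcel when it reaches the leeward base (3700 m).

From 1100 m to 2400 m (dry): cools by 10 × 1.3 = 13°C, giving -9.4°C.
From 2400 m to 4900 m (saturated): cools by 6.7 × 2.5 = 16.75°C, giving -26.15°C.
From 4900 m to 3700 m (dry descent): warms by 10 × 1.2 = 12°C, giving -14.15°C.

-14.15°C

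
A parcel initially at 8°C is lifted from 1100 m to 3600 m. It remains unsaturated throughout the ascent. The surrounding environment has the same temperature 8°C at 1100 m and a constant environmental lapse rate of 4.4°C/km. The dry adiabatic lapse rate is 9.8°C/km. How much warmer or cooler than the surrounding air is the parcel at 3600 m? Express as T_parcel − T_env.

Parcel:
  From 1100 m to 3600 m (dry): cools by 9.8 × 2.5 = 24.5°C, giving -16.5°C.
Environment:
  From 1100 m to 3600 m (environment): cools by 4.4 × 2.5 = 11°C, giving -3°C.
T_parcel − T_env = -16.5 − (-3) = -13.5°C

-13.5°C (parcel cooler than environment)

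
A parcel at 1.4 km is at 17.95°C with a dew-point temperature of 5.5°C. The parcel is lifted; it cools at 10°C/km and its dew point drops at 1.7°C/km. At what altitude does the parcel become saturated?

2.9 km

T and T_d converge at 10 − 1.7 = 8.3°C per km
Height above start = (17.95 − 5.5) / 8.3 = 1.5 km
LCL altitude = 1400 m + 1500 m = 2900 m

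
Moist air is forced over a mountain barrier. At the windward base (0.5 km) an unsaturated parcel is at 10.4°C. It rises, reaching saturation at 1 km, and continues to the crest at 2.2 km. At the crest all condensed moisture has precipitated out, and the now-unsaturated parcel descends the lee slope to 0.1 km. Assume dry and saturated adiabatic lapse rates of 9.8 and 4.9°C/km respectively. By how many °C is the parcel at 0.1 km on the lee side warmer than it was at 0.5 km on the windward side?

From 500 m to 1000 m (dry): cools by 9.8 × 0.5 = 4.9°C, giving 5.5°C.
From 1000 m to 2200 m (saturated): cools by 4.9 × 1.2 = 5.88°C, giving -0.38°C.
From 2200 m to 100 m (dry descent): warms by 9.8 × 2.1 = 20.58°C, giving 20.2°C.
Net change vs windward start: 20.2 − 10.4 = +9.8°C

+9.8°C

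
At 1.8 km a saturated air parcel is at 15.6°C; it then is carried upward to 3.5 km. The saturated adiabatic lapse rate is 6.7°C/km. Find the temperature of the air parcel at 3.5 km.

From 1800 m to 3500 m (saturated adiabatic): cools by 6.7 × 1.7 = 11.39°C, giving 4.21°C.

4.21°C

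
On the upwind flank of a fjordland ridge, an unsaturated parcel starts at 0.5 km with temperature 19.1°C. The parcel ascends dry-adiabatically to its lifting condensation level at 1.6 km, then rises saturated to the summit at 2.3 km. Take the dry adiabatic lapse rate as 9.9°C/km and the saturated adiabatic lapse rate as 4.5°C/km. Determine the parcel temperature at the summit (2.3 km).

From 500 m to 1600 m (dry): cools by 9.9 × 1.1 = 10.89°C, giving 8.21°C.
From 1600 m to 2300 m (saturated): cools by 4.5 × 0.7 = 3.15°C, giving 5.06°C.

5.06°C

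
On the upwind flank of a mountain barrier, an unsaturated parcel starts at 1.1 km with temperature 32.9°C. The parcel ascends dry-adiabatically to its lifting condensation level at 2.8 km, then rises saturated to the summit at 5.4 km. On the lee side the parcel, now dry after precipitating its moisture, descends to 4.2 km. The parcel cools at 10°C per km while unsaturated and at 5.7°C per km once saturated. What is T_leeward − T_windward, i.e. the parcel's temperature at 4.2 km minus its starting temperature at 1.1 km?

1100–2800 m, dry: Δz = 1.7 km ⇒ ΔT = -17°C; T = 15.9°C
2800–5400 m, saturated: Δz = 2.6 km ⇒ ΔT = -14.82°C; T = 1.08°C
5400–4200 m, dry descent: Δz = 1.2 km ⇒ ΔT = +12°C; T = 13.08°C
Net change vs windward start: 13.08 − 32.9 = -19.82°C

-19.82°C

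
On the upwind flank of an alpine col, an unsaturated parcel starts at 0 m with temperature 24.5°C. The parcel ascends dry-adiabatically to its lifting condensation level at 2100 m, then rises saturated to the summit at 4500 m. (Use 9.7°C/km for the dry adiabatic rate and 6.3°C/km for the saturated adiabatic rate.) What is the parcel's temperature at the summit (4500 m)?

-10.99°C

0–2100 m, dry: Δz = 2.1 km ⇒ ΔT = -20.37°C; T = 4.13°C
2100–4500 m, saturated: Δz = 2.4 km ⇒ ΔT = -15.12°C; T = -10.99°C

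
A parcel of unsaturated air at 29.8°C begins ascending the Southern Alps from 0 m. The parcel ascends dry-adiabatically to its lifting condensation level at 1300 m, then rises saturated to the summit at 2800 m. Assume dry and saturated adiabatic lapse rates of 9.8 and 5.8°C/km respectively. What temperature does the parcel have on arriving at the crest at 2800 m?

0–1300 m, dry: Δz = 1.3 km ⇒ ΔT = -12.74°C; T = 17.06°C
1300–2800 m, saturated: Δz = 1.5 km ⇒ ΔT = -8.7°C; T = 8.36°C

8.36°C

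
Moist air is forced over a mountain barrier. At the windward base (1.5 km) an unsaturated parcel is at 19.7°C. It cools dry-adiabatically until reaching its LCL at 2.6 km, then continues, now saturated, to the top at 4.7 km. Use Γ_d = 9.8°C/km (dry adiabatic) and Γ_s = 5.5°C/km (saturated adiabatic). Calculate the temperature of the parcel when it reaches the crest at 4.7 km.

-2.63°C

1500–2600 m, dry: Δz = 1.1 km ⇒ ΔT = -10.78°C; T = 8.92°C
2600–4700 m, saturated: Δz = 2.1 km ⇒ ΔT = -11.55°C; T = -2.63°C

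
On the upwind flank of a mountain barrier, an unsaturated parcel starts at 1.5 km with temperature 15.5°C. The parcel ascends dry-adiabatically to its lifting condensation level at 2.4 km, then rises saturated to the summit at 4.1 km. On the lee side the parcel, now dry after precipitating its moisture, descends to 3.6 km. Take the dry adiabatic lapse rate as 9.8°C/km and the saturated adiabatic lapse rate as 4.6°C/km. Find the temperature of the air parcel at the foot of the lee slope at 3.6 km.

3.76°C

1500–2400 m, dry: Δz = 0.9 km ⇒ ΔT = -8.82°C; T = 6.68°C
2400–4100 m, saturated: Δz = 1.7 km ⇒ ΔT = -7.82°C; T = -1.14°C
4100–3600 m, dry descent: Δz = 0.5 km ⇒ ΔT = +4.9°C; T = 3.76°C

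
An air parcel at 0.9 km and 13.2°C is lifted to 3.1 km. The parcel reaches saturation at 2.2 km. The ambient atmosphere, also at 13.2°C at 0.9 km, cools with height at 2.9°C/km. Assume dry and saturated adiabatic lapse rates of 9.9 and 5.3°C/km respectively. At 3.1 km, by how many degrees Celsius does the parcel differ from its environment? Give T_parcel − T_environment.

-11.26°C (parcel cooler than environment)

Parcel:
  From 900 m to 2200 m (dry): cools by 9.9 × 1.3 = 12.87°C, giving 0.33°C.
  From 2200 m to 3100 m (saturated): cools by 5.3 × 0.9 = 4.77°C, giving -4.44°C.
Environment:
  From 900 m to 3100 m (environment): cools by 2.9 × 2.2 = 6.38°C, giving 6.82°C.
T_parcel − T_env = -4.44 − 6.82 = -11.26°C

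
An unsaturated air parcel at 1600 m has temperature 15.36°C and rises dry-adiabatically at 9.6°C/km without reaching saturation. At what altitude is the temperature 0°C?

3200 m

Height above start = (15.36 − 0) / 9.6 = 1.6 km
Altitude = 1600 m + 1600 m = 3200 m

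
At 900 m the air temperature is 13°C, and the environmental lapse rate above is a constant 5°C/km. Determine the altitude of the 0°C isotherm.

3500 m

Height above start = (13 − 0) / 5 = 2.6 km
Altitude = 900 m + 2600 m = 3500 m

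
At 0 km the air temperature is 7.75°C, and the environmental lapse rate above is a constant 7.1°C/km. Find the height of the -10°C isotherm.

2.5 km

Height above start = (7.75 − (-10)) / 7.1 = 2.5 km
Altitude = 0 m + 2500 m = 2500 m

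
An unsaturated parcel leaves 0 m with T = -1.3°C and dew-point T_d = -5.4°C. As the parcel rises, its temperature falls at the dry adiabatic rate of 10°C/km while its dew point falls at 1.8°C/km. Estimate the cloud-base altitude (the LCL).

500 m

T and T_d converge at 10 − 1.8 = 8.2°C per km
Height above start = (-1.3 − (-5.4)) / 8.2 = 0.5 km
LCL altitude = 0 m + 500 m = 500 m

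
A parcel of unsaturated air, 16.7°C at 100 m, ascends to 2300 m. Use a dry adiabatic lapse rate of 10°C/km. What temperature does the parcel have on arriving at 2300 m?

-5.3°C

From 100 m to 2300 m (dry adiabatic): cools by 10 × 2.2 = 22°C, giving -5.3°C.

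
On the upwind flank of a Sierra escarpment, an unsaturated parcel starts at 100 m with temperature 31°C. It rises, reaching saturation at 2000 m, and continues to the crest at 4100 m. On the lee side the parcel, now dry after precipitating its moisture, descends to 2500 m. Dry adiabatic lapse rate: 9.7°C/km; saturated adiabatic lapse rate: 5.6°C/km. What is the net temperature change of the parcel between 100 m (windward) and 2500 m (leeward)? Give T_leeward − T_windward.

-14.67°C

100–2000 m, dry: Δz = 1.9 km ⇒ ΔT = -18.43°C; T = 12.57°C
2000–4100 m, saturated: Δz = 2.1 km ⇒ ΔT = -11.76°C; T = 0.81°C
4100–2500 m, dry descent: Δz = 1.6 km ⇒ ΔT = +15.52°C; T = 16.33°C
Net change vs windward start: 16.33 − 31 = -14.67°C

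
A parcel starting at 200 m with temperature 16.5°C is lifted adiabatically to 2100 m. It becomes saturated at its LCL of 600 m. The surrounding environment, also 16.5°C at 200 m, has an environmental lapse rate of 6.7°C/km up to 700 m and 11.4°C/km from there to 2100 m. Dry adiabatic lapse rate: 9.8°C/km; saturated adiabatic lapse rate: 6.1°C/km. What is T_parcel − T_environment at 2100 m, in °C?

+6.24°C (parcel warmer than environment)

Parcel:
  200 → 600 m (dry, 9.8°C/km): ΔT = -9.8 × 0.4 = -3.92°C → T = 12.58°C
  600 → 2100 m (saturated, 6.1°C/km): ΔT = -6.1 × 1.5 = -9.15°C → T = 3.43°C
Environment:
  200 → 700 m (environment, lower layer, 6.7°C/km): ΔT = -6.7 × 0.5 = -3.35°C → T = 13.15°C
  700 → 2100 m (environment, upper layer, 11.4°C/km): ΔT = -11.4 × 1.4 = -15.96°C → T = -2.81°C
T_parcel − T_env = 3.43 − (-2.81) = +6.24°C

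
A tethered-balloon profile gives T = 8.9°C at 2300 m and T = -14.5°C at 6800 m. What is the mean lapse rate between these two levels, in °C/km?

Γ = −ΔT/Δz = (8.9 − (-14.5)) / (6800 − 2300) m
  = 23.4°C / 4.5 km = 5.2°C/km

5.2°C/km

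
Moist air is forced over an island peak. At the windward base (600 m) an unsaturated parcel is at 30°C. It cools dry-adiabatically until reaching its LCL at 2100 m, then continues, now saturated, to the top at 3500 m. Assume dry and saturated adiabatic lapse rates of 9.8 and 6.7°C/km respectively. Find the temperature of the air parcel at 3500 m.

5.92°C

Dry to 2100 m: -9.8 × 1.5 km = -14.7°C, so T = 15.3°C.
Saturated to 3500 m: -6.7 × 1.4 km = -9.38°C, so T = 5.92°C.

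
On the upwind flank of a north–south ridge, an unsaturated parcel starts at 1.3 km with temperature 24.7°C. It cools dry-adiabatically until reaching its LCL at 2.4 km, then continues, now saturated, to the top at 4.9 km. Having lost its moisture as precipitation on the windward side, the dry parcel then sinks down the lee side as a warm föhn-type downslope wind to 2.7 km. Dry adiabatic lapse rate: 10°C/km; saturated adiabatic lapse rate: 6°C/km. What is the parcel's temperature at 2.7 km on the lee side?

From 1300 m to 2400 m (dry): cools by 10 × 1.1 = 11°C, giving 13.7°C.
From 2400 m to 4900 m (saturated): cools by 6 × 2.5 = 15°C, giving -1.3°C.
From 4900 m to 2700 m (dry descent): warms by 10 × 2.2 = 22°C, giving 20.7°C.

20.7°C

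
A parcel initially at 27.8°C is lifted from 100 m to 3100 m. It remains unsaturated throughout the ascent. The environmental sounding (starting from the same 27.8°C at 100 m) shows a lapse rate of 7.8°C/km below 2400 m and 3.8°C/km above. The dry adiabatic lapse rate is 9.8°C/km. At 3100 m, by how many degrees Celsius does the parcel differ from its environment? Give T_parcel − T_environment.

Parcel:
  100 → 3100 m (dry, 9.8°C/km): ΔT = -9.8 × 3 = -29.4°C → T = -1.6°C
Environment:
  100 → 2400 m (environment, lower layer, 7.8°C/km): ΔT = -7.8 × 2.3 = -17.94°C → T = 9.86°C
  2400 → 3100 m (environment, upper layer, 3.8°C/km): ΔT = -3.8 × 0.7 = -2.66°C → T = 7.2°C
T_parcel − T_env = -1.6 − 7.2 = -8.8°C

-8.8°C (parcel cooler than environment)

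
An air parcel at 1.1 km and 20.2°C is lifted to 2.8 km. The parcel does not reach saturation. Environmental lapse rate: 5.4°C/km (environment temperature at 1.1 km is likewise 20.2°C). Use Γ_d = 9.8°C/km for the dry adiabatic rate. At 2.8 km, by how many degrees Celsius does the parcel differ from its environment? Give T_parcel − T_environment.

-7.48°C (parcel cooler than environment)

Parcel:
  1100–2800 m, dry: Δz = 1.7 km ⇒ ΔT = -16.66°C; T = 3.54°C
Environment:
  1100–2800 m, environment: Δz = 1.7 km ⇒ ΔT = -9.18°C; T = 11.02°C
T_parcel − T_env = 3.54 − 11.02 = -7.48°C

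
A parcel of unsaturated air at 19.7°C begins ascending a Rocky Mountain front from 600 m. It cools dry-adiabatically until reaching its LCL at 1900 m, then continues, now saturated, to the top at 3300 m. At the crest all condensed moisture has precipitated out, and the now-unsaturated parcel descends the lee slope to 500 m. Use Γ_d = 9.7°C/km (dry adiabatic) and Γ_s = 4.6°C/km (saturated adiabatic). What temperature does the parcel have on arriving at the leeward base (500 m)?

27.81°C

Dry to 1900 m: -9.7 × 1.3 km = -12.61°C, so T = 7.09°C.
Saturated to 3300 m: -4.6 × 1.4 km = -6.44°C, so T = 0.65°C.
Dry descent to 500 m: +9.7 × 2.8 km = +27.16°C, so T = 27.81°C.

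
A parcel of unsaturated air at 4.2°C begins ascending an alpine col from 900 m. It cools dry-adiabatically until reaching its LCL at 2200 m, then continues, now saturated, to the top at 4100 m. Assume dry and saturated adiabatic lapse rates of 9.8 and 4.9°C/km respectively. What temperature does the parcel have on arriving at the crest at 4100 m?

-17.85°C

From 900 m to 2200 m (dry): cools by 9.8 × 1.3 = 12.74°C, giving -8.54°C.
From 2200 m to 4100 m (saturated): cools by 4.9 × 1.9 = 9.31°C, giving -17.85°C.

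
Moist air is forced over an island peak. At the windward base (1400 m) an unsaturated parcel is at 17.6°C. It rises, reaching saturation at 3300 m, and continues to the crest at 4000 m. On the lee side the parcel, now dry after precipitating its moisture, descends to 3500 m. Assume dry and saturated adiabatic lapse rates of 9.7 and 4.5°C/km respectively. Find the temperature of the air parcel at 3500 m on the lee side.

0.87°C

1400–3300 m, dry: Δz = 1.9 km ⇒ ΔT = -18.43°C; T = -0.83°C
3300–4000 m, saturated: Δz = 0.7 km ⇒ ΔT = -3.15°C; T = -3.98°C
4000–3500 m, dry descent: Δz = 0.5 km ⇒ ΔT = +4.85°C; T = 0.87°C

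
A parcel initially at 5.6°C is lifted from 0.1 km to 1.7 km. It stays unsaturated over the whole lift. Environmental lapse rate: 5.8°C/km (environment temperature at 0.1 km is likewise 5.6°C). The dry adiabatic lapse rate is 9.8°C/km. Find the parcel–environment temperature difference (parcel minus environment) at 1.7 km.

-6.4°C (parcel cooler than environment)

Parcel:
  100 → 1700 m (dry, 9.8°C/km): ΔT = -9.8 × 1.6 = -15.68°C → T = -10.08°C
Environment:
  100 → 1700 m (environment, 5.8°C/km): ΔT = -5.8 × 1.6 = -9.28°C → T = -3.68°C
T_parcel − T_env = -10.08 − (-3.68) = -6.4°C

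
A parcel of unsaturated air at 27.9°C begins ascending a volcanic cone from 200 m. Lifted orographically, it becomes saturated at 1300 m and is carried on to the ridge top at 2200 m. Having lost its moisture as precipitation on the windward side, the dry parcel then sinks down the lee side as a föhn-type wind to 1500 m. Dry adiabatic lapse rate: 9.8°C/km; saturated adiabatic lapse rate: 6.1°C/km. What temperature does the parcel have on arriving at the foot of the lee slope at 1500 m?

Dry to 1300 m: -9.8 × 1.1 km = -10.78°C, so T = 17.12°C.
Saturated to 2200 m: -6.1 × 0.9 km = -5.49°C, so T = 11.63°C.
Dry descent to 1500 m: +9.8 × 0.7 km = +6.86°C, so T = 18.49°C.

18.49°C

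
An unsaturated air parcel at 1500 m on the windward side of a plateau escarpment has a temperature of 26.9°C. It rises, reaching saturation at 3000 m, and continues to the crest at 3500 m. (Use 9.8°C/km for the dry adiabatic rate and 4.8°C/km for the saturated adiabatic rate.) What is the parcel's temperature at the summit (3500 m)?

9.8°C

1500–3000 m, dry: Δz = 1.5 km ⇒ ΔT = -14.7°C; T = 12.2°C
3000–3500 m, saturated: Δz = 0.5 km ⇒ ΔT = -2.4°C; T = 9.8°C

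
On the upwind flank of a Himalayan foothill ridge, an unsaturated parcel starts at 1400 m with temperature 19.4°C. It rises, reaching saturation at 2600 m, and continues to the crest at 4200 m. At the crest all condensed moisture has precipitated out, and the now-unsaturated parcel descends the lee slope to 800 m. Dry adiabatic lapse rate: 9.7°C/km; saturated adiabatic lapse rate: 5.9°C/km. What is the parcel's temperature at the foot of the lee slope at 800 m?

31.3°C

1400–2600 m, dry: Δz = 1.2 km ⇒ ΔT = -11.64°C; T = 7.76°C
2600–4200 m, saturated: Δz = 1.6 km ⇒ ΔT = -9.44°C; T = -1.68°C
4200–800 m, dry descent: Δz = 3.4 km ⇒ ΔT = +32.98°C; T = 31.3°C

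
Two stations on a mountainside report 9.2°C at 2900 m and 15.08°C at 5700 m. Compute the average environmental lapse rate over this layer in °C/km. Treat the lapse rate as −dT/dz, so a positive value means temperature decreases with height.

Γ = −ΔT/Δz = (9.2 − 15.08) / (5700 − 2900) m
  = -5.88°C / 2.8 km = -2.1°C/km

-2.1°C/km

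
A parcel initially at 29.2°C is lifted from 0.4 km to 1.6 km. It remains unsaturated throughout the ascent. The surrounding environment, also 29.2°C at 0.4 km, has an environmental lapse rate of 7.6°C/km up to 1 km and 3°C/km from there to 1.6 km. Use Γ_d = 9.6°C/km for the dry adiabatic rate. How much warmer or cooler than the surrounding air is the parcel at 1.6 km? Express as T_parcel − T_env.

-5.16°C (parcel cooler than environment)

Parcel:
  From 400 m to 1600 m (dry): cools by 9.6 × 1.2 = 11.52°C, giving 17.68°C.
Environment:
  From 400 m to 1000 m (environment, lower layer): cools by 7.6 × 0.6 = 4.56°C, giving 24.64°C.
  From 1000 m to 1600 m (environment, upper layer): cools by 3 × 0.6 = 1.8°C, giving 22.84°C.
T_parcel − T_env = 17.68 − 22.84 = -5.16°C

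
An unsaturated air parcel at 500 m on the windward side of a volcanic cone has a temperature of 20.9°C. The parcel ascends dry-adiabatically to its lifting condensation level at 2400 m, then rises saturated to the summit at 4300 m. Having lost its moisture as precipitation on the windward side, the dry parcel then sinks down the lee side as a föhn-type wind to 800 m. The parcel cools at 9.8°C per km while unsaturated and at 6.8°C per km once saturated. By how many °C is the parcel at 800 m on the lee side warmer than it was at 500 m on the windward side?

Dry to 2400 m: -9.8 × 1.9 km = -18.62°C, so T = 2.28°C.
Saturated to 4300 m: -6.8 × 1.9 km = -12.92°C, so T = -10.64°C.
Dry descent to 800 m: +9.8 × 3.5 km = +34.3°C, so T = 23.66°C.
Net change vs windward start: 23.66 − 20.9 = +2.76°C

+2.76°C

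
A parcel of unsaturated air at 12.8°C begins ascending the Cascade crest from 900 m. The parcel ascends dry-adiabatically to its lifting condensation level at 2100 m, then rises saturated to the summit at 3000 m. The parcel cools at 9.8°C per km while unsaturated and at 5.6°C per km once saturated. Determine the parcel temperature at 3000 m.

-4°C

900 → 2100 m (dry, 9.8°C/km): ΔT = -9.8 × 1.2 = -11.76°C → T = 1.04°C
2100 → 3000 m (saturated, 5.6°C/km): ΔT = -5.6 × 0.9 = -5.04°C → T = -4°C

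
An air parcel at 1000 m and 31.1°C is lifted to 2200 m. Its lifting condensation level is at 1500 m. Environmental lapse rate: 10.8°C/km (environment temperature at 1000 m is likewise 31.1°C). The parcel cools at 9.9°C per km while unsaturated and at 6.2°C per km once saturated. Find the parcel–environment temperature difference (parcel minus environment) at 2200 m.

Parcel:
  1000 → 1500 m (dry, 9.9°C/km): ΔT = -9.9 × 0.5 = -4.95°C → T = 26.15°C
  1500 → 2200 m (saturated, 6.2°C/km): ΔT = -6.2 × 0.7 = -4.34°C → T = 21.81°C
Environment:
  1000 → 2200 m (environment, 10.8°C/km): ΔT = -10.8 × 1.2 = -12.96°C → T = 18.14°C
T_parcel − T_env = 21.81 − 18.14 = +3.67°C

+3.67°C (parcel warmer than environment)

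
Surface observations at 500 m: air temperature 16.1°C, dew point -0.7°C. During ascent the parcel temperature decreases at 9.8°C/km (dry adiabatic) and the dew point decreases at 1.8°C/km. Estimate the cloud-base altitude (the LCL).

2600 m

T and T_d converge at 9.8 − 1.8 = 8°C per km
Height above start = (16.1 − (-0.7)) / 8 = 2.1 km
LCL altitude = 500 m + 2100 m = 2600 m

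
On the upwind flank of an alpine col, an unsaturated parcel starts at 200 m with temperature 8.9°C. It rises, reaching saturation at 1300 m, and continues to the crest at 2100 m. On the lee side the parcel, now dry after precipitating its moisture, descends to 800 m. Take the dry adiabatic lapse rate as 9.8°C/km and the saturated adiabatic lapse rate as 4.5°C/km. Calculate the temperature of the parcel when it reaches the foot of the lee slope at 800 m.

7.26°C

200–1300 m, dry: Δz = 1.1 km ⇒ ΔT = -10.78°C; T = -1.88°C
1300–2100 m, saturated: Δz = 0.8 km ⇒ ΔT = -3.6°C; T = -5.48°C
2100–800 m, dry descent: Δz = 1.3 km ⇒ ΔT = +12.74°C; T = 7.26°C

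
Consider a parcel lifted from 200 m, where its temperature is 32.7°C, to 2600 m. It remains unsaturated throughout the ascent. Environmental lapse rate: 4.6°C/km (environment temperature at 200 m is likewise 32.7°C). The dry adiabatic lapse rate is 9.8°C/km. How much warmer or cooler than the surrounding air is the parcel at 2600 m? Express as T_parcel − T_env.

Parcel:
  Dry to 2600 m: -9.8 × 2.4 km = -23.52°C, so T = 9.18°C.
Environment:
  Environment to 2600 m: -4.6 × 2.4 km = -11.04°C, so T = 21.66°C.
T_parcel − T_env = 9.18 − 21.66 = -12.48°C

-12.48°C (parcel cooler than environment)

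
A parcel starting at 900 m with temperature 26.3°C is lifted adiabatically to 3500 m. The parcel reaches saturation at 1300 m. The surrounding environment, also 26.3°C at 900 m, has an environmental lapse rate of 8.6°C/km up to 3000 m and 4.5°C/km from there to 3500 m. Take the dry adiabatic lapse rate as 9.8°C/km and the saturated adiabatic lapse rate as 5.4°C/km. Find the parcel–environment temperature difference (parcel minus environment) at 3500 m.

Parcel:
  900–1300 m, dry: Δz = 0.4 km ⇒ ΔT = -3.92°C; T = 22.38°C
  1300–3500 m, saturated: Δz = 2.2 km ⇒ ΔT = -11.88°C; T = 10.5°C
Environment:
  900–3000 m, environment, lower layer: Δz = 2.1 km ⇒ ΔT = -18.06°C; T = 8.24°C
  3000–3500 m, environment, upper layer: Δz = 0.5 km ⇒ ΔT = -2.25°C; T = 5.99°C
T_parcel − T_env = 10.5 − 5.99 = +4.51°C

+4.51°C (parcel warmer than environment)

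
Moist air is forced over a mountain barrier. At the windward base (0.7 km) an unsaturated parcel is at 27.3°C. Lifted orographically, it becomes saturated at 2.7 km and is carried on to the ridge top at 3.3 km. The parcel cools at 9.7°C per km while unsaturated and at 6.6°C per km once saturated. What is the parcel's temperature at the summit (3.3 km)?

3.94°C

Dry to 2700 m: -9.7 × 2 km = -19.4°C, so T = 7.9°C.
Saturated to 3300 m: -6.6 × 0.6 km = -3.96°C, so T = 3.94°C.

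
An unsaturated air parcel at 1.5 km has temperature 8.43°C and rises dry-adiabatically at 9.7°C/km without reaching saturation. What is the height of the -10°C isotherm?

Height above start = (8.43 − (-10)) / 9.7 = 1.9 km
Altitude = 1500 m + 1900 m = 3400 m

3.4 km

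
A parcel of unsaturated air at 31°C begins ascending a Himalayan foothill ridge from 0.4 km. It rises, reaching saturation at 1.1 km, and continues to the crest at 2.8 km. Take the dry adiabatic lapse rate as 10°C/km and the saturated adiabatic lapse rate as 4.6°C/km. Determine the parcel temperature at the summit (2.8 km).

16.18°C

400 → 1100 m (dry, 10°C/km): ΔT = -10 × 0.7 = -7°C → T = 24°C
1100 → 2800 m (saturated, 4.6°C/km): ΔT = -4.6 × 1.7 = -7.82°C → T = 16.18°C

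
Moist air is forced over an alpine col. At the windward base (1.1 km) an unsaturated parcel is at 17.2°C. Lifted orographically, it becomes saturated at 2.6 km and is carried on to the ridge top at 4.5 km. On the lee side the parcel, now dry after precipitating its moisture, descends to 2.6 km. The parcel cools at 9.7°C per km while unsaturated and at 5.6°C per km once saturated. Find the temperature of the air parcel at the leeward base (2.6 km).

1100–2600 m, dry: Δz = 1.5 km ⇒ ΔT = -14.55°C; T = 2.65°C
2600–4500 m, saturated: Δz = 1.9 km ⇒ ΔT = -10.64°C; T = -7.99°C
4500–2600 m, dry descent: Δz = 1.9 km ⇒ ΔT = +18.43°C; T = 10.44°C

10.44°C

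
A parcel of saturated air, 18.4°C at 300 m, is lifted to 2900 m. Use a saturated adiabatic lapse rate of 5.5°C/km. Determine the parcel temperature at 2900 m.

From 300 m to 2900 m (saturated adiabatic): cools by 5.5 × 2.6 = 14.3°C, giving 4.1°C.

4.1°C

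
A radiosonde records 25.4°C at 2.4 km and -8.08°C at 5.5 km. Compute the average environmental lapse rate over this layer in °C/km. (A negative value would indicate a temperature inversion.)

10.8°C/km

Γ = −ΔT/Δz = (25.4 − (-8.08)) / (5500 − 2400) m
  = 33.48°C / 3.1 km = 10.8°C/km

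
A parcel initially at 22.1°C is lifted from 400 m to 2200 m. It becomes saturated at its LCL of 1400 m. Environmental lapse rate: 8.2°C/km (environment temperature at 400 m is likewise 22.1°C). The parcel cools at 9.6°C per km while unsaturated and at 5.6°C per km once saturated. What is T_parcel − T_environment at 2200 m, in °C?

+0.68°C (parcel warmer than environment)

Parcel:
  From 400 m to 1400 m (dry): cools by 9.6 × 1 = 9.6°C, giving 12.5°C.
  From 1400 m to 2200 m (saturated): cools by 5.6 × 0.8 = 4.48°C, giving 8.02°C.
Environment:
  From 400 m to 2200 m (environment): cools by 8.2 × 1.8 = 14.76°C, giving 7.34°C.
T_parcel − T_env = 8.02 − 7.34 = +0.68°C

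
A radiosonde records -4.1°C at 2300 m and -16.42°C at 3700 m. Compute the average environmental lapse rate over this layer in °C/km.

Γ = −ΔT/Δz = (-4.1 − (-16.42)) / (3700 − 2300) m
  = 12.32°C / 1.4 km = 8.8°C/km

8.8°C/km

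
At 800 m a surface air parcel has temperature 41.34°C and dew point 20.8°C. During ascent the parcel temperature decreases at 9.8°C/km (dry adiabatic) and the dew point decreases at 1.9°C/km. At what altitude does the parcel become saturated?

T and T_d converge at 9.8 − 1.9 = 7.9°C per km
Height above start = (41.34 − 20.8) / 7.9 = 2.6 km
LCL altitude = 800 m + 2600 m = 3400 m

3400 m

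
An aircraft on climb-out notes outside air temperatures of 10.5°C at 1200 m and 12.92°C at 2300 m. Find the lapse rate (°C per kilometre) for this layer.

Γ = −ΔT/Δz = (10.5 − 12.92) / (2300 − 1200) m
  = -2.42°C / 1.1 km = -2.2°C/km

-2.2°C/km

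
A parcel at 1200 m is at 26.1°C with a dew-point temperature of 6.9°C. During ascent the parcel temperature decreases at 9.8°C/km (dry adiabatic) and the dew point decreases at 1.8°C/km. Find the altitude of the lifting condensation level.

3600 m

T and T_d converge at 9.8 − 1.8 = 8°C per km
Height above start = (26.1 − 6.9) / 8 = 2.4 km
LCL altitude = 1200 m + 2400 m = 3600 m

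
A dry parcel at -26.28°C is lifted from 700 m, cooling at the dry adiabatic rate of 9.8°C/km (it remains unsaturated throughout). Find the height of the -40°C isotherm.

Height above start = (-26.28 − (-40)) / 9.8 = 1.4 km
Altitude = 700 m + 1400 m = 2100 m

2100 m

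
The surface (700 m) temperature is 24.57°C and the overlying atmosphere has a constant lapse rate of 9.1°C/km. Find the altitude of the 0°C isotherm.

Height above start = (24.57 − 0) / 9.1 = 2.7 km
Altitude = 700 m + 2700 m = 3400 m

3400 m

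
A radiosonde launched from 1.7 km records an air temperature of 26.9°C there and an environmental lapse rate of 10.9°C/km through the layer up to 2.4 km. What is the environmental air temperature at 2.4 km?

19.27°C

1700 → 2400 m (environmental, 10.9°C/km): ΔT = -10.9 × 0.7 = -7.63°C → T = 19.27°C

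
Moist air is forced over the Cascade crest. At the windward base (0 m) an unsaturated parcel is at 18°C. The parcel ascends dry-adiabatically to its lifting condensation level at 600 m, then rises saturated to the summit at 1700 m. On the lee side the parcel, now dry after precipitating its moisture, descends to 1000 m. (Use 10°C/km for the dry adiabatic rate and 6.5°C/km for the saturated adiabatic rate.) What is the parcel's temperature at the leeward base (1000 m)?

0 → 600 m (dry, 10°C/km): ΔT = -10 × 0.6 = -6°C → T = 12°C
600 → 1700 m (saturated, 6.5°C/km): ΔT = -6.5 × 1.1 = -7.15°C → T = 4.85°C
1700 → 1000 m (dry descent, 10°C/km): ΔT = +10 × 0.7 = +7°C → T = 11.85°C

11.85°C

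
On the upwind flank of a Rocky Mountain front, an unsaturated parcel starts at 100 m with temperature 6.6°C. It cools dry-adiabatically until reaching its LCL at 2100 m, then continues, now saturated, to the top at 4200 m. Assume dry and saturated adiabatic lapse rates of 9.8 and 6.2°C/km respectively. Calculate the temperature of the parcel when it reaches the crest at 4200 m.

-26.02°C

100 → 2100 m (dry, 9.8°C/km): ΔT = -9.8 × 2 = -19.6°C → T = -13°C
2100 → 4200 m (saturated, 6.2°C/km): ΔT = -6.2 × 2.1 = -13.02°C → T = -26.02°C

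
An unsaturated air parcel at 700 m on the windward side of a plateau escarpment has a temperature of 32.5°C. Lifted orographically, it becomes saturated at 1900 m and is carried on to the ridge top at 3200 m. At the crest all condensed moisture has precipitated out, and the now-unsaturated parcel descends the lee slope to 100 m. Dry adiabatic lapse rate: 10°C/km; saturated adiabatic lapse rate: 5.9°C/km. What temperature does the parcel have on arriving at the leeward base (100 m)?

43.83°C

From 700 m to 1900 m (dry): cools by 10 × 1.2 = 12°C, giving 20.5°C.
From 1900 m to 3200 m (saturated): cools by 5.9 × 1.3 = 7.67°C, giving 12.83°C.
From 3200 m to 100 m (dry descent): warms by 10 × 3.1 = 31°C, giving 43.83°C.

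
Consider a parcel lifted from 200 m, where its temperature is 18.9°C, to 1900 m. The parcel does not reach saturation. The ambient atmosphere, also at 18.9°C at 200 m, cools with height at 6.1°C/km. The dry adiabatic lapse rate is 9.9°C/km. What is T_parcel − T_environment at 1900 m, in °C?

Parcel:
  200–1900 m, dry: Δz = 1.7 km ⇒ ΔT = -16.83°C; T = 2.07°C
Environment:
  200–1900 m, environment: Δz = 1.7 km ⇒ ΔT = -10.37°C; T = 8.53°C
T_parcel − T_env = 2.07 − 8.53 = -6.46°C

-6.46°C (parcel cooler than environment)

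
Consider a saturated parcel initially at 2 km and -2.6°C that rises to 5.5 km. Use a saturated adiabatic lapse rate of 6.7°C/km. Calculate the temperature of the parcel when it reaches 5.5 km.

-26.05°C

From 2000 m to 5500 m (saturated adiabatic): cools by 6.7 × 3.5 = 23.45°C, giving -26.05°C.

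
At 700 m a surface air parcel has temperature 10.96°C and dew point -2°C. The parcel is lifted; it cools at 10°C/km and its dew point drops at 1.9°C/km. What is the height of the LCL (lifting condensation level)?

2300 m

T and T_d converge at 10 − 1.9 = 8.1°C per km
Height above start = (10.96 − (-2)) / 8.1 = 1.6 km
LCL altitude = 700 m + 1600 m = 2300 m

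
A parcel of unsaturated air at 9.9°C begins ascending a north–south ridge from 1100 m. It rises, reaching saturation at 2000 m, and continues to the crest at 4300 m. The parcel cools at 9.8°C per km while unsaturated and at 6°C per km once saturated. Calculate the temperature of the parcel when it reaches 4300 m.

-12.72°C

From 1100 m to 2000 m (dry): cools by 9.8 × 0.9 = 8.82°C, giving 1.08°C.
From 2000 m to 4300 m (saturated): cools by 6 × 2.3 = 13.8°C, giving -12.72°C.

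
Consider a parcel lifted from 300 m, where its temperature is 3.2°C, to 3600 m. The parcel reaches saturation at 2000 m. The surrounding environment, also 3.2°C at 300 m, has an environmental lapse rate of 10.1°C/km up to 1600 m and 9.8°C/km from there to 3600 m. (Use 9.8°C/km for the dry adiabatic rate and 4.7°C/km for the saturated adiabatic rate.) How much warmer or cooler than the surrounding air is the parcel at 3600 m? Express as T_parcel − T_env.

Parcel:
  300 → 2000 m (dry, 9.8°C/km): ΔT = -9.8 × 1.7 = -16.66°C → T = -13.46°C
  2000 → 3600 m (saturated, 4.7°C/km): ΔT = -4.7 × 1.6 = -7.52°C → T = -20.98°C
Environment:
  300 → 1600 m (environment, lower layer, 10.1°C/km): ΔT = -10.1 × 1.3 = -13.13°C → T = -9.93°C
  1600 → 3600 m (environment, upper layer, 9.8°C/km): ΔT = -9.8 × 2 = -19.6°C → T = -29.53°C
T_parcel − T_env = -20.98 − (-29.53) = +8.55°C

+8.55°C (parcel warmer than environment)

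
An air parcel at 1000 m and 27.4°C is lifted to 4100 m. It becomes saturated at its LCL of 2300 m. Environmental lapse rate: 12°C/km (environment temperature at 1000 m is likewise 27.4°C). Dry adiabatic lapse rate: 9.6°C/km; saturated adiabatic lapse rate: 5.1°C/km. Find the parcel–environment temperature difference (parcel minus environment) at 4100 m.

Parcel:
  1000–2300 m, dry: Δz = 1.3 km ⇒ ΔT = -12.48°C; T = 14.92°C
  2300–4100 m, saturated: Δz = 1.8 km ⇒ ΔT = -9.18°C; T = 5.74°C
Environment:
  1000–4100 m, environment: Δz = 3.1 km ⇒ ΔT = -37.2°C; T = -9.8°C
T_parcel − T_env = 5.74 − (-9.8) = +15.54°C

+15.54°C (parcel warmer than environment)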